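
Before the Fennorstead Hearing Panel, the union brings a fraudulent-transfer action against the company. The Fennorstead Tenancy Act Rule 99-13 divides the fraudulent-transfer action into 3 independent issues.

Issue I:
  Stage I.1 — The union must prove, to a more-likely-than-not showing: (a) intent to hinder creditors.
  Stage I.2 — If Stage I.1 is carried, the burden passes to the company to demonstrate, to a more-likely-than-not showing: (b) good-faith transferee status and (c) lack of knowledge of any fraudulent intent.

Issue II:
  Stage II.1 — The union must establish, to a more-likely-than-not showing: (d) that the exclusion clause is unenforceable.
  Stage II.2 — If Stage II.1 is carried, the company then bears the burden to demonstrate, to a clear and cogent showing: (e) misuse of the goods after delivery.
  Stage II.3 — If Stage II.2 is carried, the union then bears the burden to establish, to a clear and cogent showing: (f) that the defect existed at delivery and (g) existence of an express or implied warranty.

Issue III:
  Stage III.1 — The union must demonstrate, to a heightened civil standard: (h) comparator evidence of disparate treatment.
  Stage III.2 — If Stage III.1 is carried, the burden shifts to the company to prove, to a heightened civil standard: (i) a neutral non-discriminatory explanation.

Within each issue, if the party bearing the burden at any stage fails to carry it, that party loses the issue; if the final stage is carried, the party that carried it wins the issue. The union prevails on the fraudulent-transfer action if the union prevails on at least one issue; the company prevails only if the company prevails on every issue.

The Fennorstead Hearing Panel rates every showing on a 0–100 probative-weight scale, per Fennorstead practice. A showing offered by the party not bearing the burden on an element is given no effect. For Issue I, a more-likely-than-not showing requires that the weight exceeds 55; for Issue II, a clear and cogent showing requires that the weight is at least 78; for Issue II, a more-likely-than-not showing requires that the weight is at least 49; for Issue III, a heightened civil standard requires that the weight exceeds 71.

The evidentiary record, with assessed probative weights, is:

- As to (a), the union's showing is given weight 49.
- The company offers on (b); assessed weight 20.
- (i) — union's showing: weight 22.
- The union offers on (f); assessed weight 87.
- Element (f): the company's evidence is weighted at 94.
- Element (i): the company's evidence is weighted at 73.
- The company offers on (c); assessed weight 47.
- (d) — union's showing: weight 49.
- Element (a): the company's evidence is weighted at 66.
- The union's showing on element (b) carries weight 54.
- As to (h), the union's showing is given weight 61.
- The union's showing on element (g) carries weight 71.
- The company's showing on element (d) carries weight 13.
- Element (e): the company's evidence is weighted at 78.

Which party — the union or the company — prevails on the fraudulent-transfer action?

— Issue I —
Stage I.1 (union, a more-likely-than-not showing, weight exceeds 55): (a) 49 (company's 66 disregarded) ≤ 55 — fails.
  Stage I.1 not carried; the union fails its burden.
The analysis ends at Stage I.1; the company prevails on this issue.
— Issue II —
Stage II.1 — burden on union; standard: a more-likely-than-not showing (weight is at least 49).
    (d): 49 (company's 13 disregarded) ≥ 49 [met]
  Stage II.1 carried; the burden shifts to the company.
Stage II.2 — burden on company; standard: a clear and cogent showing (weight is at least 78).
    (e): 78 ≥ 78 [met]
  All elements met. The burden passes to the union.
Stage II.3 — burden on union; standard: a clear and cogent showing (weight is at least 78).
    (f): 87 (company's 94 disregarded) ≥ 78 [met]
    (g): 71 < 78 [not met]
  Stage II.3 not carried; the union fails its burden.
The analysis ends at Stage II.3; the company prevails on this issue.
— Issue III —
Stage III.1 (union, a heightened civil standard, weight exceeds 71): (h) 61 ≤ 71 — fails.
  The union does not carry Stage III.1.
The analysis ends at Stage III.1; the company prevails on this issue.
Per-issue: Issue I → company; Issue II → company; Issue III → company. The union must prevail on at least one issue; overall, the company prevails.

company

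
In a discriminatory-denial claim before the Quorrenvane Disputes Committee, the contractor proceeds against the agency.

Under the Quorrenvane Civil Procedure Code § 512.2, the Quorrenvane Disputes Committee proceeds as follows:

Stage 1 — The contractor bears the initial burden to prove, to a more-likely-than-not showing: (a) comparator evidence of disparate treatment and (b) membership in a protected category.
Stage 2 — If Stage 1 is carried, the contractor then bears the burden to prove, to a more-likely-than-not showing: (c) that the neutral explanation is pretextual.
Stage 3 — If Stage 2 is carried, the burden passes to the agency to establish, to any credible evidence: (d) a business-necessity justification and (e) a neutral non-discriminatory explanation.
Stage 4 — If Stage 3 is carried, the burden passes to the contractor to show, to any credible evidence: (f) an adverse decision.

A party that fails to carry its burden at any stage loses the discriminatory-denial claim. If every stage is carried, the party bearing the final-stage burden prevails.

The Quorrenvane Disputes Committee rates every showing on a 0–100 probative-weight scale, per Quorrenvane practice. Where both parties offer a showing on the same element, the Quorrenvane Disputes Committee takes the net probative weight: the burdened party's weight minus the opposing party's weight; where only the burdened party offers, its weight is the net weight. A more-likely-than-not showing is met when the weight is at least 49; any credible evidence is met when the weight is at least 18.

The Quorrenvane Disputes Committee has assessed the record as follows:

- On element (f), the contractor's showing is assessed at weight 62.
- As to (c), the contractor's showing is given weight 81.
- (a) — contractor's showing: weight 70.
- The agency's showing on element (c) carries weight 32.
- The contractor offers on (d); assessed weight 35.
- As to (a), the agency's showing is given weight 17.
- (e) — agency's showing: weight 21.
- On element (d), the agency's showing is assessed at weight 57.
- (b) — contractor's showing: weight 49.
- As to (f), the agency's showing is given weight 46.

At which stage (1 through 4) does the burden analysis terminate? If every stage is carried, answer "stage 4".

Stage 1 — burden on contractor; standard: a more-likely-than-not showing (weight is at least 49).
    (a): 70 − 17 = 53 ≥ 49 [met]
    (b): 49 ≥ 49 [met]
  Stage 1 carried; the burden remains with the contractor.
Stage 2 — burden on contractor; standard: a more-likely-than-not showing (weight is at least 49).
    (c): 81 − 32 = 49 ≥ 49 [met]
  All elements met. The burden passes to the agency.
Stage 3 — burden on agency; standard: any credible evidence (weight is at least 18).
    (d): 57 − 35 = 22 ≥ 18 [met]
    (e): 21 ≥ 18 [met]
  Stage 3 carried; the burden shifts to the contractor.
Stage 4 — burden on contractor; standard: any credible evidence (weight is at least 18).
    (f): 62 − 46 = 16 < 18 [not met]
  The contractor does not carry Stage 4.
So the agency prevails.

stage 4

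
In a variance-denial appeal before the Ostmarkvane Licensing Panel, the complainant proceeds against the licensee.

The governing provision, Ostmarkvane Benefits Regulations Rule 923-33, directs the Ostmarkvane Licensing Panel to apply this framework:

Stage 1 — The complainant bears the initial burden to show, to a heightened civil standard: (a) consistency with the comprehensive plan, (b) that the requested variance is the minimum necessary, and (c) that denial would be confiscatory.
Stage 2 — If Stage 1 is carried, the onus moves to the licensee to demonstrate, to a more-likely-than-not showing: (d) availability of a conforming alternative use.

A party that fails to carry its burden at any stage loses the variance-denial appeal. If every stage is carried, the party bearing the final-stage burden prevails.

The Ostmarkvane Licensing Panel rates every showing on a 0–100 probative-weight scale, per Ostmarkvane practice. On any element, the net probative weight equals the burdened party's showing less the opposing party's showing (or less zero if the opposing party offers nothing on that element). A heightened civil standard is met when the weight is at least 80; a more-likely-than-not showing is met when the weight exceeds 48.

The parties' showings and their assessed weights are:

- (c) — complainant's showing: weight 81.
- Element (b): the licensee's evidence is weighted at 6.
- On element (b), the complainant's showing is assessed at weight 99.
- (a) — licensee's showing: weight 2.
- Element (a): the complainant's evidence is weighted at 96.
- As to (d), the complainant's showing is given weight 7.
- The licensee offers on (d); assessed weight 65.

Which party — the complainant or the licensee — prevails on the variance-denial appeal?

licensee

At Stage 1 the complainant must meet a heightened civil standard (weight is at least 80): on (a) the weight is 96 less the opposing 2 gives net 94, ≥ 80, so (a) meets the standard; on (b) the weight is 99 less the opposing 6 gives net 93, ≥ 80, so (b) meets the standard; on (c) the weight is 81, ≥ 80, so (c) meets the standard.
  Stage 1 carried; the burden shifts to the licensee.
At Stage 2 the licensee must meet a more-likely-than-not showing (weight exceeds 48): on (d) the weight is 65 less the opposing 7 gives net 58, which does exceed 48, so (d) meets the standard.
  Stage 2 carried; the final stage is satisfied.
All stages carried — the licensee prevails.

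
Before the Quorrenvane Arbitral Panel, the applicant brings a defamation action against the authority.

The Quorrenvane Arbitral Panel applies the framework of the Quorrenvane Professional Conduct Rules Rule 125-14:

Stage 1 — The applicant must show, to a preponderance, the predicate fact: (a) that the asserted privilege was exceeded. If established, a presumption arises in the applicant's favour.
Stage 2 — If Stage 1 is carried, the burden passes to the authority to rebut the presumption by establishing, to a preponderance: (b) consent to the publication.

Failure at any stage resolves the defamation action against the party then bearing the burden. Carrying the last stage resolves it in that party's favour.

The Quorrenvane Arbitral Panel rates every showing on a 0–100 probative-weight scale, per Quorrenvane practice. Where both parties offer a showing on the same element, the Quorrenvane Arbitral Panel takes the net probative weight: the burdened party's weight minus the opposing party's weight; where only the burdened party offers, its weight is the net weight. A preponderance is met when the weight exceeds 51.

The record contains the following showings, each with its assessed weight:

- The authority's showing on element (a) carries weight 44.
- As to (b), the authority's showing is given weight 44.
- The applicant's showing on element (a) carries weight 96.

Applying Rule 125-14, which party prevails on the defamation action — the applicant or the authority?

Stage 1 — burden on applicant; standard: a preponderance (weight exceeds 51).
    (a): 96 − 44 = 52 > 51 [met]
  Stage 1 is satisfied; the onus moves to the authority.
Stage 2 — burden on authority; standard: a preponderance (weight exceeds 51).
    (b): 44 ≤ 51 [not met]
  Stage 2 not carried; the authority fails its burden.
So the applicant prevails.

applicant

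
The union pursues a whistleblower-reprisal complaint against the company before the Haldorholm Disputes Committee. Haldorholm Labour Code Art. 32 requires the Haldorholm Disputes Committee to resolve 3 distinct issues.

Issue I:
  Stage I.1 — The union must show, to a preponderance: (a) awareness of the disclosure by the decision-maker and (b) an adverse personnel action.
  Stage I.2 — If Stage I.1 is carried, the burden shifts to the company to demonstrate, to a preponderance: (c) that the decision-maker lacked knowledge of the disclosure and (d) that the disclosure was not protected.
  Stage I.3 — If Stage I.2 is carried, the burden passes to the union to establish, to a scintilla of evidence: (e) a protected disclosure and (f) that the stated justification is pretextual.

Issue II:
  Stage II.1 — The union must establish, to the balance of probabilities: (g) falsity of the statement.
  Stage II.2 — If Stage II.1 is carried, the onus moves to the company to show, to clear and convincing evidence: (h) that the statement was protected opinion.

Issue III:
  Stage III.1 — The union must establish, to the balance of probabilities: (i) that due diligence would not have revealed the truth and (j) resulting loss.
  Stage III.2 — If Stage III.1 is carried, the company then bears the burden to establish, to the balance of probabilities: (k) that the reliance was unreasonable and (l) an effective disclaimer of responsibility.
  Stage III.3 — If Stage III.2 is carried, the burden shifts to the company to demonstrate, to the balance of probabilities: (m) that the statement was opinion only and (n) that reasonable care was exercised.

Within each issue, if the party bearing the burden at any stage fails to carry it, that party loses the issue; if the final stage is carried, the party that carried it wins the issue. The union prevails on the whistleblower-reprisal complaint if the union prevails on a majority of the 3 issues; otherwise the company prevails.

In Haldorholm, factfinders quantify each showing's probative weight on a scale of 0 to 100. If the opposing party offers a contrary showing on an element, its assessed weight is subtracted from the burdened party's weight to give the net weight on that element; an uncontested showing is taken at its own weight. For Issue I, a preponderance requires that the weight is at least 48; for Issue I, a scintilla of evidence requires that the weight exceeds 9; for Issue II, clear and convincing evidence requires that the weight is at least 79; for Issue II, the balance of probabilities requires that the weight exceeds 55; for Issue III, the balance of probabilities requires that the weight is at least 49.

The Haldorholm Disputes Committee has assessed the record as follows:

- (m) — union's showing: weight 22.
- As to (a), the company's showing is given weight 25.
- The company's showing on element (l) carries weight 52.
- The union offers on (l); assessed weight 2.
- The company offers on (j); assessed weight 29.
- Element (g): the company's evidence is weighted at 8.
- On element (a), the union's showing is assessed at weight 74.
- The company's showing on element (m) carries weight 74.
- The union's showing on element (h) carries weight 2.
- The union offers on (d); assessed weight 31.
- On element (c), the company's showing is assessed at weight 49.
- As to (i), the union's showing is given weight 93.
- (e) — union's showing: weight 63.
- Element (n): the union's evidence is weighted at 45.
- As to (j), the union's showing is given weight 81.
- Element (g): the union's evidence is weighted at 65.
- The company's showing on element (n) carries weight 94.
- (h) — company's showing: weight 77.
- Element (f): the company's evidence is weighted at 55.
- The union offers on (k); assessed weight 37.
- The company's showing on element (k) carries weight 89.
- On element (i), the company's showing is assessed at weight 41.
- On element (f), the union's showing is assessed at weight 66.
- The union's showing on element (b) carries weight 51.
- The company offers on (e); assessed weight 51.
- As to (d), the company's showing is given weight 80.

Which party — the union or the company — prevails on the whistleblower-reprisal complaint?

— Issue I —
Stage I.1 (union, a preponderance, weight is at least 48): (a) net 74−25=49 ≥ 48 — meets; (b) 51 ≥ 48 — meets.
  Stage I.1 carried; the burden shifts to the company.
Stage I.2 (company, a preponderance, weight is at least 48): (c) 49 ≥ 48 — meets; (d) net 80−31=49 ≥ 48 — meets.
  Stage I.2 is satisfied; the onus moves to the union.
Stage I.3 (union, a scintilla of evidence, weight exceeds 9): (e) net 63−51=12 > 9 — meets; (f) net 66−55=11 > 9 — meets.
  All elements met at the final stage.
With every stage satisfied, the union prevails on this issue.
— Issue II —
Stage II.1 (union, the balance of probabilities, weight exceeds 55): (g) net 65−8=57 > 55 — meets.
  All elements met. The burden passes to the company.
Stage II.2 (company, clear and convincing evidence, weight is at least 79): (h) net 77−2=75 < 79 — fails.
  Not every element is met, so the company fails to carry Stage II.2.
So the union prevails on this issue.
— Issue III —
Stage III.1 (union, the balance of probabilities, weight is at least 49): (i) net 93−41=52 ≥ 49 — meets; (j) net 81−29=52 ≥ 49 — meets.
  Stage III.1 carried; the burden shifts to the company.
Stage III.2 (company, the balance of probabilities, weight is at least 49): (k) net 89−37=52 ≥ 49 — meets; (l) net 52−2=50 ≥ 49 — meets.
  Stage III.2 is satisfied; the company continues to bear the burden.
Stage III.3 (company, the balance of probabilities, weight is at least 49): (m) net 74−22=52 ≥ 49 — meets; (n) net 94−45=49 ≥ 49 — meets.
  The company carries the last stage.
With every stage satisfied, the company prevails on this issue.
Per-issue: Issue I → union; Issue II → union; Issue III → company. The union must prevail on a majority of issues; overall, the union prevails.

union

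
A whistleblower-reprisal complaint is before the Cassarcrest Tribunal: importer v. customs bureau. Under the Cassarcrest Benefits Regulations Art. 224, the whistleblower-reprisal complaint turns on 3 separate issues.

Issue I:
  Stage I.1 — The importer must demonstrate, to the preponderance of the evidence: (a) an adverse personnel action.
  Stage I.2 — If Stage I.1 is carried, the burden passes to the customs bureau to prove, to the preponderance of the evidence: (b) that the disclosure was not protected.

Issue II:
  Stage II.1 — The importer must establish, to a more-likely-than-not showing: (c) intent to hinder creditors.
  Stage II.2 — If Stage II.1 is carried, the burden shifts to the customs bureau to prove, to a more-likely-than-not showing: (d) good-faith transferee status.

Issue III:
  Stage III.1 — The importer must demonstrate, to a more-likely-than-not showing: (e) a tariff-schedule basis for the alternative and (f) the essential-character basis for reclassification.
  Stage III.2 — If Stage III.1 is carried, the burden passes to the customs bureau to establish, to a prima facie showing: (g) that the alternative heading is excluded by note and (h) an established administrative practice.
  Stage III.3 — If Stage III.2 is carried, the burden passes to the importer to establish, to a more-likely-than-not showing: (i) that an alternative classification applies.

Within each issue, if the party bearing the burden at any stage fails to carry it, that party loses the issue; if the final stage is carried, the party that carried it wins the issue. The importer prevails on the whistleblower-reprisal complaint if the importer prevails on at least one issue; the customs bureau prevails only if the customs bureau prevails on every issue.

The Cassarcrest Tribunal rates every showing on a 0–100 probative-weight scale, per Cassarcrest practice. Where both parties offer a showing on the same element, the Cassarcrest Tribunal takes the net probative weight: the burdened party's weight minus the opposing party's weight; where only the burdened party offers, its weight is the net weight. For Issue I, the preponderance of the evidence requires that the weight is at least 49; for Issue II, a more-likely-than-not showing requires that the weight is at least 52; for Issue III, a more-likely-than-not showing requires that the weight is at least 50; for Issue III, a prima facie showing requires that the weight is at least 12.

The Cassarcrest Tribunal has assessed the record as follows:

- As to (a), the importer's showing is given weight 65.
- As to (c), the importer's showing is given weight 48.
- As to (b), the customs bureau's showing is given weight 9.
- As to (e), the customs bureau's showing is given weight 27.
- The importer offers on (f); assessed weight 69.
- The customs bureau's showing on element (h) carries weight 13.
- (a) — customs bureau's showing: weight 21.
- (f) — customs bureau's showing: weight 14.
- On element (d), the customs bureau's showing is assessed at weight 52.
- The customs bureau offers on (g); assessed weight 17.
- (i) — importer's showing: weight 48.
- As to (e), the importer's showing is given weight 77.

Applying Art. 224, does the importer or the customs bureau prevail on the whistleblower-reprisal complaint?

— Issue I —
Stage I.1 — burden on importer; standard: the preponderance of the evidence (weight is at least 49).
    (a): 65 − 21 = 44 < 49 [not met]
  Not every element is met, so the importer fails to carry Stage I.1.
The customs bureau prevails on this issue.
— Issue II —
At Stage II.1 the importer must meet a more-likely-than-not showing (weight is at least 52): on (c) the weight is 48, < 52, so (c) does not meet the standard.
  Not every element is met, so the importer fails to carry Stage II.1.
The customs bureau prevails on this issue.
— Issue III —
Stage III.1 (importer, a more-likely-than-not showing, weight is at least 50): (e) net 77−27=50 ≥ 50 — meets; (f) net 69−14=55 ≥ 50 — meets.
  Stage III.1 is satisfied; the onus moves to the customs bureau.
Stage III.2 (customs bureau, a prima facie showing, weight is at least 12): (g) 17 ≥ 12 — meets; (h) 13 ≥ 12 — meets.
  All elements met. The burden passes to the importer.
Stage III.3 (importer, a more-likely-than-not showing, weight is at least 50): (i) 48 < 50 — fails.
  Not every element is met, so the importer fails to carry Stage III.3.
The customs bureau prevails on this issue.
Per-issue: Issue I → customs bureau; Issue II → customs bureau; Issue III → customs bureau. The importer must prevail on at least one issue; overall, the customs bureau prevails.

customs bureau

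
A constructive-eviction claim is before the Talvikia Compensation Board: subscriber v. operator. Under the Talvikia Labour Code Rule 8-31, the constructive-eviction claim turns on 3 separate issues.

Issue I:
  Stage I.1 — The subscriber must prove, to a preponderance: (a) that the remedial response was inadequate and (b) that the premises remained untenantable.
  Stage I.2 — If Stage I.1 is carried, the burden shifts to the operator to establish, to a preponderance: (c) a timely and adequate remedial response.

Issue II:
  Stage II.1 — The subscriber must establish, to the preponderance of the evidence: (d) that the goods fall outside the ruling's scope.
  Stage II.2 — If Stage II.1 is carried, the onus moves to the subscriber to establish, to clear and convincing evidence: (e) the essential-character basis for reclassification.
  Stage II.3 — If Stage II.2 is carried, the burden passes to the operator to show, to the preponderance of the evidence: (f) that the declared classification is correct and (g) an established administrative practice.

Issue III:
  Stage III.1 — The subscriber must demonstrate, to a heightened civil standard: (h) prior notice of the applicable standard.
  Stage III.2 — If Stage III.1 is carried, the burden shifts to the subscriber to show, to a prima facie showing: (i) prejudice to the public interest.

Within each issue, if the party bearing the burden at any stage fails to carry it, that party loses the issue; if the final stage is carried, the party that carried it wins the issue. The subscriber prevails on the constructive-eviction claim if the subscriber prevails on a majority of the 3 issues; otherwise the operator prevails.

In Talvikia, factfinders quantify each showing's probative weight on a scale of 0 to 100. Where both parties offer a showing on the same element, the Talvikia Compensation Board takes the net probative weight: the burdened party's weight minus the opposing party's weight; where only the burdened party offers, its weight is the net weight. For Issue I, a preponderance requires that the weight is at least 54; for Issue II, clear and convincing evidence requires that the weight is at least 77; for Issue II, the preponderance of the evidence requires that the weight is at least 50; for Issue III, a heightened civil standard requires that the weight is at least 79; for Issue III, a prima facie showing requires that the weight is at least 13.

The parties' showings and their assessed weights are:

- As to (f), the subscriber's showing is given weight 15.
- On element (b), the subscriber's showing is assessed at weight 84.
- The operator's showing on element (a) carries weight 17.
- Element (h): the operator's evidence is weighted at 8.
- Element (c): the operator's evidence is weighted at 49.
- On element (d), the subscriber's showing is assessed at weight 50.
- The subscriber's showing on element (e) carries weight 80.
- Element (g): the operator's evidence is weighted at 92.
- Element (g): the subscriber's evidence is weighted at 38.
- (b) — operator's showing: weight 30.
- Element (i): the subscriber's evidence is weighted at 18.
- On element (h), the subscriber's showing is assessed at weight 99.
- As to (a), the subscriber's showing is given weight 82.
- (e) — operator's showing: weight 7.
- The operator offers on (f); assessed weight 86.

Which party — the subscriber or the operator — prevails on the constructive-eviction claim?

subscriber

— Issue I —
At Stage I.1 the subscriber must meet a preponderance (weight is at least 54): on (a) the weight is 82 less the opposing 17 gives net 65, which does reach 54, so (a) meets the standard; on (b) the weight is 84 less the opposing 30 gives net 54, ≥ 54, so (b) meets the standard.
  Stage I.1 carried; the burden shifts to the operator.
At Stage I.2 the operator must meet a preponderance (weight is at least 54): on (c) the weight is 49, which does not reach 54, so (c) does not meet the standard.
  Stage I.2 not carried; the operator fails its burden.
The analysis ends at Stage I.2; the subscriber prevails on this issue.
— Issue II —
Stage II.1 (subscriber, the preponderance of the evidence, weight is at least 50): (d) 50 ≥ 50 — meets.
  Stage II.1 is satisfied; the subscriber continues to bear the burden.
Stage II.2 (subscriber, clear and convincing evidence, weight is at least 77): (e) net 80−7=73 < 77 — fails.
  Stage II.2 not carried; the subscriber fails its burden.
The analysis ends at Stage II.2; the operator prevails on this issue.
— Issue III —
At Stage III.1 the subscriber must meet a heightened civil standard (weight is at least 79): on (h) the weight is 99 less the opposing 8 gives net 91, ≥ 79, so (h) meets the standard.
  Stage III.1 carried; the burden remains with the subscriber.
At Stage III.2 the subscriber must meet a prima facie showing (weight is at least 13): on (i) the weight is 18, which does reach 13, so (i) meets the standard.
  Stage III.2 carried; the final stage is satisfied.
All stages carried — the subscriber prevails on this issue.
Per-issue: Issue I → subscriber; Issue II → operator; Issue III → subscriber. The subscriber must prevail on a majority of issues; overall, the subscriber prevails.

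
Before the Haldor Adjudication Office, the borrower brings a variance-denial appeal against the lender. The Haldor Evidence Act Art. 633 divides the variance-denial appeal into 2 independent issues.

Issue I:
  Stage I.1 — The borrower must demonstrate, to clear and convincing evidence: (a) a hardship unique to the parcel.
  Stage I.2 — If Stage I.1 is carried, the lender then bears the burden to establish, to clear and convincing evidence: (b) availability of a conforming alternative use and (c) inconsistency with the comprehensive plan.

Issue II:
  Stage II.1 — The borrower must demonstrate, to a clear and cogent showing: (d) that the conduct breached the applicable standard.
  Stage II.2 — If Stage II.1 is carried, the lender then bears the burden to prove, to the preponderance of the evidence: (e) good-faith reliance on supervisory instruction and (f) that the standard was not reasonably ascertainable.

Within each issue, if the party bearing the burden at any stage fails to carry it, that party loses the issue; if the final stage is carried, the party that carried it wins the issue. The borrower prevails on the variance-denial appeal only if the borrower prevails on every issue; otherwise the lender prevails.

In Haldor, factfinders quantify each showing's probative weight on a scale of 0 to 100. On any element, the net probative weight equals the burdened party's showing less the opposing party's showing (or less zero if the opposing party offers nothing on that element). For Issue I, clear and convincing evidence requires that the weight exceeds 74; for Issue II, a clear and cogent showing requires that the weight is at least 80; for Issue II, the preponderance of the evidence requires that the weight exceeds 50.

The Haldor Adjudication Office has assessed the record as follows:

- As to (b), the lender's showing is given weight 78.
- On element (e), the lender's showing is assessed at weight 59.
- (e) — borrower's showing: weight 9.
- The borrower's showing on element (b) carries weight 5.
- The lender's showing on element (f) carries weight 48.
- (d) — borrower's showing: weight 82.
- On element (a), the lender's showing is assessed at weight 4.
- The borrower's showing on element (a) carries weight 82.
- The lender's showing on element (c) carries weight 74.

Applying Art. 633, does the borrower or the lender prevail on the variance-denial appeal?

— Issue I —
Stage I.1 — burden on borrower; standard: clear and convincing evidence (weight exceeds 74).
    (a): 82 − 4 = 78 > 74 [met]
  Stage I.1 is satisfied; the onus moves to the lender.
Stage I.2 — burden on lender; standard: clear and convincing evidence (weight exceeds 74).
    (b): 78 − 5 = 73 ≤ 74 [not met]
    (c): 74 ≤ 74 [not met]
  Not every element is met, so the lender fails to carry Stage I.2.
The analysis ends at Stage I.2; the borrower prevails on this issue.
— Issue II —
Stage II.1 — burden on borrower; standard: a clear and cogent showing (weight is at least 80).
    (d): 82 ≥ 80 [met]
  Stage II.1 is satisfied; the onus moves to the lender.
Stage II.2 — burden on lender; standard: the preponderance of the evidence (weight exceeds 50).
    (e): 59 − 9 = 50 ≤ 50 [not met]
    (f): 48 ≤ 50 [not met]
  The lender does not carry Stage II.2.
The analysis ends at Stage II.2; the borrower prevails on this issue.
Per-issue: Issue I → borrower; Issue II → borrower. The borrower must prevail on every issue; overall, the borrower prevails.

borrower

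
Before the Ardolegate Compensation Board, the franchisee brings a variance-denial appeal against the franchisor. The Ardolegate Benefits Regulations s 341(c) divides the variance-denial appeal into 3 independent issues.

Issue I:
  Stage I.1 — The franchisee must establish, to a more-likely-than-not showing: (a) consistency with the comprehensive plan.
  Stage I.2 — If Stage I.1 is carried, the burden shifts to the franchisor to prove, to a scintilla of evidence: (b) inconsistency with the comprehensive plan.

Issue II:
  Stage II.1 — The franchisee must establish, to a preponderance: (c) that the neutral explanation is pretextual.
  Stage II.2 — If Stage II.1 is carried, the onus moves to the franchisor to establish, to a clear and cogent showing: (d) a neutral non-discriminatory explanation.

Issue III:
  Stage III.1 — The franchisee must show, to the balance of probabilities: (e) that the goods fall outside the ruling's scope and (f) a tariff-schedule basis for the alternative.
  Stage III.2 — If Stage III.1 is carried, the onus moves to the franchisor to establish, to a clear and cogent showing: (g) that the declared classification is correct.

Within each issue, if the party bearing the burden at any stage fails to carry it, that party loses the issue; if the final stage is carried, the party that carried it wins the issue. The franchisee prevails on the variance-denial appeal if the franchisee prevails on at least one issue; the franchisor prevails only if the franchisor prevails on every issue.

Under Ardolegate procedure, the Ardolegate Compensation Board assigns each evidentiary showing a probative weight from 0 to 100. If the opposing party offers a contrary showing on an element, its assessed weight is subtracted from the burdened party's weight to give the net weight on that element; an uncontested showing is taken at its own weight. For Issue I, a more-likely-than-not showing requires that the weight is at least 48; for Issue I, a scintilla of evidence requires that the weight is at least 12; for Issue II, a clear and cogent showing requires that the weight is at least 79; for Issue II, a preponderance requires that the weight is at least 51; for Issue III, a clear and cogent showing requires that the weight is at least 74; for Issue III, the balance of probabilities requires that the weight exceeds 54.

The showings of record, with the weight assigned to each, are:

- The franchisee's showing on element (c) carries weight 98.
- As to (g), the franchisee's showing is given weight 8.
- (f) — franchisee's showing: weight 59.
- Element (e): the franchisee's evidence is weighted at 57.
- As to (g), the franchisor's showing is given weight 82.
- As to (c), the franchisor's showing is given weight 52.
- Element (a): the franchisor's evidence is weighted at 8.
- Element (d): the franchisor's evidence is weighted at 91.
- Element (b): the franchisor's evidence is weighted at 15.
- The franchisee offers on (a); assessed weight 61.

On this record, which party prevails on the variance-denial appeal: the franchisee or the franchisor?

franchisor

— Issue I —
Stage I.1 (franchisee, a more-likely-than-not showing, weight is at least 48): (a) net 61−8=53 ≥ 48 — meets.
  All elements met. The burden passes to the franchisor.
Stage I.2 (franchisor, a scintilla of evidence, weight is at least 12): (b) 15 ≥ 12 — meets.
  All elements met at the final stage.
With every stage satisfied, the franchisor prevails on this issue.
— Issue II —
Stage II.1 (franchisee, a preponderance, weight is at least 51): (c) net 98−52=46 < 51 — fails.
  The franchisee does not carry Stage II.1.
So the franchisor prevails on this issue.
— Issue III —
At Stage III.1 the franchisee must meet the balance of probabilities (weight exceeds 54): on (e) the weight is 57, which does exceed 54, so (e) meets the standard; on (f) the weight is 59, which does exceed 54, so (f) meets the standard.
  The franchisee carries Stage III.1; the franchisor now bears the burden.
At Stage III.2 the franchisor must meet a clear and cogent showing (weight is at least 74): on (g) the weight is 82 less the opposing 8 gives net 74, ≥ 74, so (g) meets the standard.
  Stage III.2 carried; the final stage is satisfied.
Every stage carried; the franchisor prevails on this issue.
Per-issue: Issue I → franchisor; Issue II → franchisor; Issue III → franchisor. The franchisee must prevail on at least one issue; overall, the franchisor prevails.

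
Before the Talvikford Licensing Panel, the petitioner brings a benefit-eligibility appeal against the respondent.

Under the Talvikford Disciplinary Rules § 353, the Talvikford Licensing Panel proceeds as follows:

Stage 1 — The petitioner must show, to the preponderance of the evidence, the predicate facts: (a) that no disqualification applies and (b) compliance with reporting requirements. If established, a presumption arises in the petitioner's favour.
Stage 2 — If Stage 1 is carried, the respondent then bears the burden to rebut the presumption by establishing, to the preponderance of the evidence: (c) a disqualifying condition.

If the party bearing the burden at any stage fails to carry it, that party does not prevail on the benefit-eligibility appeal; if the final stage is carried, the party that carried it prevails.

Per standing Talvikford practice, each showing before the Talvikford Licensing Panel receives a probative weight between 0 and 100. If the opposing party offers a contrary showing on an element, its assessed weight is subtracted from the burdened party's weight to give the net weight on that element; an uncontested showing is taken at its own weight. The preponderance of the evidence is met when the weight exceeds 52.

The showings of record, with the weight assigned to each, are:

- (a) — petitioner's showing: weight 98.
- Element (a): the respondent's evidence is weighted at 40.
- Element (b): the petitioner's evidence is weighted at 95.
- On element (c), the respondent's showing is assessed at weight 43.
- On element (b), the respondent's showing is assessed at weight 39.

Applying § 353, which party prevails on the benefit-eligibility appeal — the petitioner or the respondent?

At Stage 1 the petitioner must meet the preponderance of the evidence (weight exceeds 52): on (a) the weight is 98 less the opposing 40 gives net 58, > 52, so (a) meets the standard; on (b) the weight is 95 less the opposing 39 gives net 56, > 52, so (b) meets the standard.
  Stage 1 carried; the burden shifts to the respondent.
At Stage 2 the respondent must meet the preponderance of the evidence (weight exceeds 52): on (c) the weight is 43, which does not exceed 52, so (c) does not meet the standard.
  Stage 2 not carried; the respondent fails its burden.
The petitioner prevails.

petitioner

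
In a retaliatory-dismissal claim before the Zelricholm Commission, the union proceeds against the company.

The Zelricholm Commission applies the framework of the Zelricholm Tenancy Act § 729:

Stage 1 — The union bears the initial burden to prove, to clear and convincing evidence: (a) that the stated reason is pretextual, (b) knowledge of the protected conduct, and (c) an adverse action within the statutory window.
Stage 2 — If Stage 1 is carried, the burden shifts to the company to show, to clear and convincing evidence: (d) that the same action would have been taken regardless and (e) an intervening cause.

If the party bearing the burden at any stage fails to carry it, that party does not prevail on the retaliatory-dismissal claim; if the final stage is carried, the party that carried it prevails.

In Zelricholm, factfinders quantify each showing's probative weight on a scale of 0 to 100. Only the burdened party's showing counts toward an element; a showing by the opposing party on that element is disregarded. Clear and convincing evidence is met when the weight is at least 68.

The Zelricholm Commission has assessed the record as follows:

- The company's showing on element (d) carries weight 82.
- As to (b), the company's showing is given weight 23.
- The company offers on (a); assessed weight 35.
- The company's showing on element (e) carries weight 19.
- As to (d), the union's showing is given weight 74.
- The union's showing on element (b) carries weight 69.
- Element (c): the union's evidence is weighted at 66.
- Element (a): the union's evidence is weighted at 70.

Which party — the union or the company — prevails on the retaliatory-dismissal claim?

company

Stage 1 — burden on union; standard: clear and convincing evidence (weight is at least 68).
    (a): 70 (company's 35 disregarded) ≥ 68 [met]
    (b): 69 (company's 23 disregarded) ≥ 68 [met]
    (c): 66 < 68 [not met]
  The union does not carry Stage 1.
The analysis ends at Stage 1; the company prevails.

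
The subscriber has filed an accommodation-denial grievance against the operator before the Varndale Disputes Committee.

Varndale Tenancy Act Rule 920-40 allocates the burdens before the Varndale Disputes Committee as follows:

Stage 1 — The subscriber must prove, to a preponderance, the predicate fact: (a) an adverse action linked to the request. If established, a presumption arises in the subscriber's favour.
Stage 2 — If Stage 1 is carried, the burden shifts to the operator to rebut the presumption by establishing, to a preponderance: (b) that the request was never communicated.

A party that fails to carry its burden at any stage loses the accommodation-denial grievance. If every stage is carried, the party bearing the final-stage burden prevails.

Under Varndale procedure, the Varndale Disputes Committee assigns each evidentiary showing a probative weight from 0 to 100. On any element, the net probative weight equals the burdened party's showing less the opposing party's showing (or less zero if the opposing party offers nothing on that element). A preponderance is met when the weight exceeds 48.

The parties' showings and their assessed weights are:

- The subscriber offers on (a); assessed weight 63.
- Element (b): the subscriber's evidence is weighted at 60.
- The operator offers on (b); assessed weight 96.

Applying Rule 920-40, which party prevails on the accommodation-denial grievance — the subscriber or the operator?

Stage 1 (subscriber, a preponderance, weight exceeds 48): (a) 63 > 48 — meets.
  The subscriber carries Stage 1; the operator now bears the burden.
Stage 2 (operator, a preponderance, weight exceeds 48): (b) net 96−60=36 ≤ 48 — fails.
  Not every element is met, so the operator fails to carry Stage 2.
The analysis ends at Stage 2; the subscriber prevails.

subscriber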